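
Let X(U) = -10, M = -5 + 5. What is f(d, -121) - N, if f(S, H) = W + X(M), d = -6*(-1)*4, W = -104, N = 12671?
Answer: -12785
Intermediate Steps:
M = 0
d = 24 (d = 6*4 = 24)
f(S, H) = -114 (f(S, H) = -104 - 10 = -114)
f(d, -121) - N = -114 - 1*12671 = -114 - 12671 = -12785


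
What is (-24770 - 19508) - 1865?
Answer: -46143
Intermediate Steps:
(-24770 - 19508) - 1865 = -44278 - 1865 = -46143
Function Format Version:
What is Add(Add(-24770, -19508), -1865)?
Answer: -46143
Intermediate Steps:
Add(Add(-24770, -19508), -1865) = Add(-44278, -1865) = -46143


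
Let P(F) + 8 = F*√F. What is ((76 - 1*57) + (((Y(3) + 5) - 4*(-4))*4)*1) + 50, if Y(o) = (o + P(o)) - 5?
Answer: 113 + 12*√3 ≈ 133.78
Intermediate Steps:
P(F) = -8 + F^(3/2) (P(F) = -8 + F*√F = -8 + F^(3/2))
Y(o) = -13 + o + o^(3/2) (Y(o) = (o + (-8 + o^(3/2))) - 5 = (-8 + o + o^(3/2)) - 5 = -13 + o + o^(3/2))
((76 - 1*57) + (((Y(3) + 5) - 4*(-4))*4)*1) + 50 = ((76 - 1*57) + ((((-13 + 3 + 3^(3/2)) + 5) - 4*(-4))*4)*1) + 50 = ((76 - 57) + ((((-13 + 3 + 3*√3) + 5) + 16)*4)*1) + 50 = (19 + ((((-10 + 3*√3) + 5) + 16)*4)*1) + 50 = (19 + (((-5 + 3*√3) + 16)*4)*1) + 50 = (19 + ((11 + 3*√3)*4)*1) + 50 = (19 + (44 + 12*√3)*1) + 50 = (19 + (44 + 12*√3)) + 50 = (63 + 12*√3) + 50 = 113 + 12*√3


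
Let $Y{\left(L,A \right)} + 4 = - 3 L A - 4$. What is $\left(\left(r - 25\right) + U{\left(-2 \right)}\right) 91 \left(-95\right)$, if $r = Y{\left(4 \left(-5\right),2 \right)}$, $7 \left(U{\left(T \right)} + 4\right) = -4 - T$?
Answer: $-715065$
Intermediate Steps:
$U{\left(T \right)} = - \frac{32}{7} - \frac{T}{7}$ ($U{\left(T \right)} = -4 + \frac{-4 - T}{7} = -4 - \left(\frac{4}{7} + \frac{T}{7}\right) = - \frac{32}{7} - \frac{T}{7}$)
$Y{\left(L,A \right)} = -8 - 3 A L$ ($Y{\left(L,A \right)} = -4 + \left(- 3 L A - 4\right) = -4 - \left(4 + 3 A L\right) = -8 - 3 A L$)
$r = 112$ ($r = -8 - 6 \cdot 4 \left(-5\right) = -8 - 6 \left(-20\right) = -8 + 120 = 112$)
$\left(\left(r - 25\right) + U{\left(-2 \right)}\right) 91 \left(-95\right) = \left(\left(112 - 25\right) - \frac{30}{7}\right) 91 \left(-95\right) = \left(87 + \left(- \frac{32}{7} + \frac{2}{7}\right)\right) 91 \left(-95\right) = \left(87 - \frac{30}{7}\right) 91 \left(-95\right) = \frac{579}{7} \cdot 91 \left(-95\right) = 7527 \left(-95\right) = -715065$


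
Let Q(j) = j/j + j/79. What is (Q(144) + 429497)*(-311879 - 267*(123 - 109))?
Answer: -10709038199862/79 ≈ -1.3556e+11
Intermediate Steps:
Q(j) = 1 + j/79 (Q(j) = 1 + j*(1/79) = 1 + j/79)
(Q(144) + 429497)*(-311879 - 267*(123 - 109)) = ((1 + (1/79)*144) + 429497)*(-311879 - 267*(123 - 109)) = ((1 + 144/79) + 429497)*(-311879 - 267*14) = (223/79 + 429497)*(-311879 - 3738) = (33930486/79)*(-315617) = -10709038199862/79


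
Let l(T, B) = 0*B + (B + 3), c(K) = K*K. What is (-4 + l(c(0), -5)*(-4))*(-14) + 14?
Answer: -42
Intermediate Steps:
c(K) = K²
l(T, B) = 3 + B (l(T, B) = 0 + (3 + B) = 3 + B)
(-4 + l(c(0), -5)*(-4))*(-14) + 14 = (-4 + (3 - 5)*(-4))*(-14) + 14 = (-4 - 2*(-4))*(-14) + 14 = (-4 + 8)*(-14) + 14 = 4*(-14) + 14 = -56 + 14 = -42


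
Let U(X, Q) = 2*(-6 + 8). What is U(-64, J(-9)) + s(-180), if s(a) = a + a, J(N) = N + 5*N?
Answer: -356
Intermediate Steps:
J(N) = 6*N
U(X, Q) = 4 (U(X, Q) = 2*2 = 4)
s(a) = 2*a
U(-64, J(-9)) + s(-180) = 4 + 2*(-180) = 4 - 360 = -356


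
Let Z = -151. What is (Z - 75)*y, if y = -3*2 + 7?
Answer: -226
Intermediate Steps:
y = 1 (y = -6 + 7 = 1)
(Z - 75)*y = (-151 - 75)*1 = -226*1 = -226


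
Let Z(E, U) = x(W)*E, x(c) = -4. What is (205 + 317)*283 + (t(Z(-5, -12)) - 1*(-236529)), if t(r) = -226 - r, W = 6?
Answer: 384009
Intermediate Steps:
Z(E, U) = -4*E
(205 + 317)*283 + (t(Z(-5, -12)) - 1*(-236529)) = (205 + 317)*283 + ((-226 - (-4)*(-5)) - 1*(-236529)) = 522*283 + ((-226 - 1*20) + 236529) = 147726 + ((-226 - 20) + 236529) = 147726 + (-246 + 236529) = 147726 + 236283 = 384009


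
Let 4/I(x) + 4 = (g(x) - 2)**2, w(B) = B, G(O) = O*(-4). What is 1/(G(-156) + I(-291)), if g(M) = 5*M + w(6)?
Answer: 2105397/1313767732 ≈ 0.0016026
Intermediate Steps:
G(O) = -4*O
g(M) = 6 + 5*M (g(M) = 5*M + 6 = 6 + 5*M)
I(x) = 4/(-4 + (4 + 5*x)**2) (I(x) = 4/(-4 + ((6 + 5*x) - 2)**2) = 4/(-4 + (4 + 5*x)**2))
1/(G(-156) + I(-291)) = 1/(-4*(-156) + 4/(-4 + (4 + 5*(-291))**2)) = 1/(624 + 4/(-4 + (4 - 1455)**2)) = 1/(624 + 4/(-4 + (-1451)**2)) = 1/(624 + 4/(-4 + 2105401)) = 1/(624 + 4/2105397) = 1/(1313767732/2105397) = 2105397/1313767732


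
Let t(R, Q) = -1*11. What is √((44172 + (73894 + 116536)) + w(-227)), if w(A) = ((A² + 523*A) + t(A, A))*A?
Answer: √15489683 ≈ 3935.7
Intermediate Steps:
t(R, Q) = -11
w(A) = A*(-11 + A² + 523*A) (w(A) = ((A² + 523*A) - 11)*A = (-11 + A² + 523*A)*A = A*(-11 + A² + 523*A))
√((44172 + (73894 + 116536)) + w(-227)) = √((44172 + (73894 + 116536)) - 227*(-11 + (-227)² + 523*(-227))) = √((44172 + 190430) - 227*(-11 + 51529 - 118721)) = √(234602 - 227*(-67203)) = √(234602 + 15255081) = √15489683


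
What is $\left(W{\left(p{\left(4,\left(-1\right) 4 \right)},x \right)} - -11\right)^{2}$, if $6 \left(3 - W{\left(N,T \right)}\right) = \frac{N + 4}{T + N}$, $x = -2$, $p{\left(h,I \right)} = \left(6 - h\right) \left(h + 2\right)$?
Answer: $\frac{42436}{225} \approx 188.6$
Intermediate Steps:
$p{\left(h,I \right)} = \left(2 + h\right) \left(6 - h\right)$ ($p{\left(h,I \right)} = \left(6 - h\right) \left(2 + h\right) = \left(2 + h\right) \left(6 - h\right)$)
$W{\left(N,T \right)} = 3 - \frac{4 + N}{6 \left(N + T\right)}$ ($W{\left(N,T \right)} = 3 - \frac{\left(N + 4\right) \frac{1}{T + N}}{6} = 3 - \frac{\left(4 + N\right) \frac{1}{N + T}}{6} = 3 - \frac{\frac{1}{N + T} \left(4 + N\right)}{6} = 3 - \frac{4 + N}{6 \left(N + T\right)}$)
$\left(W{\left(p{\left(4,\left(-1\right) 4 \right)},x \right)} - -11\right)^{2} = \left(\frac{-4 + 17 \left(12 - 4^{2} + 4 \cdot 4\right) + 18 \left(-2\right)}{6 \left(\left(12 - 4^{2} + 4 \cdot 4\right) - 2\right)} - -11\right)^{2} = \left(\frac{-4 + 17 \left(12 - 16 + 16\right) - 36}{6 \left(\left(12 - 16 + 16\right) - 2\right)} + 11\right)^{2} = \left(\frac{-4 + 17 \cdot 12 - 36}{6 \left(12 - 2\right)} + 11\right)^{2} = \left(\frac{-4 + 204 - 36}{6 \cdot 10} + 11\right)^{2} = \left(\frac{1}{6} \cdot \frac{1}{10} \cdot 164 + 11\right)^{2} = \left(\frac{41}{15} + 11\right)^{2} = \left(\frac{206}{15}\right)^{2} = \frac{42436}{225}$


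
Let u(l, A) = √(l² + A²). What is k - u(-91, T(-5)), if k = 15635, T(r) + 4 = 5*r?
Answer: 15635 - √9122 ≈ 15539.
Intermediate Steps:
T(r) = -4 + 5*r
u(l, A) = √(A² + l²)
k - u(-91, T(-5)) = 15635 - √((-4 + 5*(-5))² + (-91)²) = 15635 - √((-4 - 25)² + 8281) = 15635 - √((-29)² + 8281) = 15635 - √(841 + 8281) = 15635 - √9122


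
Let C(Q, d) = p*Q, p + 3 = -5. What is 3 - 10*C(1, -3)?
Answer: 83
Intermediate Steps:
p = -8 (p = -3 - 5 = -8)
C(Q, d) = -8*Q
3 - 10*C(1, -3) = 3 - (-80) = 3 - 10*(-8) = 3 + 80 = 83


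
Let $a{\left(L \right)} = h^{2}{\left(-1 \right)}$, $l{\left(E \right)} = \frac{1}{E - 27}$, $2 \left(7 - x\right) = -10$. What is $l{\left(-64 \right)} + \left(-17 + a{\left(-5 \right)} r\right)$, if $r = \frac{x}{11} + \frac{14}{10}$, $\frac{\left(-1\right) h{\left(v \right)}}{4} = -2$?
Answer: $\frac{712748}{5005} \approx 142.41$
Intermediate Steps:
$h{\left(v \right)} = 8$ ($h{\left(v \right)} = \left(-4\right) \left(-2\right) = 8$)
$x = 12$ ($x = 7 - -5 = 7 + 5 = 12$)
$l{\left(E \right)} = \frac{1}{-27 + E}$
$r = \frac{137}{55}$ ($r = \frac{12}{11} + \frac{14}{10} = 12 \cdot \frac{1}{11} + 14 \cdot \frac{1}{10} = \frac{12}{11} + \frac{7}{5} = \frac{137}{55} \approx 2.4909$)
$a{\left(L \right)} = 64$ ($a{\left(L \right)} = 8^{2} = 64$)
$l{\left(-64 \right)} + \left(-17 + a{\left(-5 \right)} r\right) = \frac{1}{-27 - 64} + \left(-17 + 64 \cdot \frac{137}{55}\right) = \frac{1}{-91} + \left(-17 + \frac{8768}{55}\right) = - \frac{1}{91} + \frac{7833}{55} = \frac{712748}{5005}$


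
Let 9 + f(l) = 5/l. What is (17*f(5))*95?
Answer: -12920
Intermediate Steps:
f(l) = -9 + 5/l
(17*f(5))*95 = (17*(-9 + 5/5))*95 = (17*(-9 + 5*(1/5)))*95 = (17*(-9 + 1))*95 = (17*(-8))*95 = -136*95 = -12920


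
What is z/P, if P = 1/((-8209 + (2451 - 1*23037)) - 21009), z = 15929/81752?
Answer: -198331979/20438 ≈ -9704.1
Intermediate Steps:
z = 15929/81752 (z = 15929*(1/81752) = 15929/81752 ≈ 0.19485)
P = -1/49804 (P = 1/((-8209 + (2451 - 23037)) - 21009) = 1/((-8209 - 20586) - 21009) = 1/(-28795 - 21009) = 1/(-49804) = -1/49804 ≈ -2.0079e-5)
z/P = 15929/(81752*(-1/49804)) = (15929/81752)*(-49804) = -198331979/20438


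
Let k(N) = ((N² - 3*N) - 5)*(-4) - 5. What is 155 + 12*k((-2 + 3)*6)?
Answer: -529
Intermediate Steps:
k(N) = 15 - 4*N² + 12*N (k(N) = (-5 + N² - 3*N)*(-4) - 5 = (20 - 4*N² + 12*N) - 5 = 15 - 4*N² + 12*N)
155 + 12*k((-2 + 3)*6) = 155 + 12*(15 - 4*36*(-2 + 3)² + 12*((-2 + 3)*6)) = 155 + 12*(15 - 4*(1*6)² + 12*(1*6)) = 155 + 12*(15 - 4*6² + 12*6) = 155 + 12*(15 - 4*36 + 72) = 155 + 12*(15 - 144 + 72) = 155 + 12*(-57) = 155 - 684 = -529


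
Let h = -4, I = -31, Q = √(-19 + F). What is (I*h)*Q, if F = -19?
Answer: 124*I*√38 ≈ 764.39*I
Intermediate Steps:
Q = I*√38 (Q = √(-19 - 19) = √(-38) = I*√38 ≈ 6.1644*I)
(I*h)*Q = (-31*(-4))*(I*√38) = 124*(I*√38) = 124*I*√38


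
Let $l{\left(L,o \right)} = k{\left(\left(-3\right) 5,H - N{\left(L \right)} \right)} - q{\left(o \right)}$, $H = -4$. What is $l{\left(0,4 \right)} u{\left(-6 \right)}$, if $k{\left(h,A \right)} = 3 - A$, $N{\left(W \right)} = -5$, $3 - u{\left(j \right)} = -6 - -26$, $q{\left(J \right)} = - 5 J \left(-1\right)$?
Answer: $306$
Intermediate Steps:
$q{\left(J \right)} = 5 J$
$u{\left(j \right)} = -17$ ($u{\left(j \right)} = 3 - \left(-6 - -26\right) = 3 - \left(-6 + 26\right) = 3 - 20 = -17$)
$l{\left(L,o \right)} = 2 - 5 o$ ($l{\left(L,o \right)} = \left(3 - \left(-4 - -5\right)\right) - 5 o = \left(3 - \left(-4 + 5\right)\right) - 5 o = \left(3 - 1\right) - 5 o = 2 - 5 o$)
$l{\left(0,4 \right)} u{\left(-6 \right)} = \left(2 - 20\right) \left(-17\right) = \left(-18\right) \left(-17\right) = 306$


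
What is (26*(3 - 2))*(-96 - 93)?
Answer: -4914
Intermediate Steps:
(26*(3 - 2))*(-96 - 93) = (26*1)*(-189) = 26*(-189) = -4914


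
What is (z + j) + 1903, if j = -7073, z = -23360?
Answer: -28530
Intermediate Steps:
(z + j) + 1903 = (-23360 - 7073) + 1903 = -30433 + 1903 = -28530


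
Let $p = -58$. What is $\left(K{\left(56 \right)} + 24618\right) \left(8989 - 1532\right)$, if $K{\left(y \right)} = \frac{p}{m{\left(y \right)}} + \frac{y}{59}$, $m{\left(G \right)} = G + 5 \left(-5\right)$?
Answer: $\frac{335748710652}{1829} \approx 1.8357 \cdot 10^{8}$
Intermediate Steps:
$m{\left(G \right)} = -25 + G$ ($m{\left(G \right)} = G - 25 = -25 + G$)
$K{\left(y \right)} = - \frac{58}{-25 + y} + \frac{y}{59}$
$\left(K{\left(56 \right)} + 24618\right) \left(8989 - 1532\right) = \left(\frac{-3422 + 56 \left(-25 + 56\right)}{59 \left(-25 + 56\right)} + 24618\right) \left(8989 - 1532\right) = \left(\frac{-3422 + 56 \cdot 31}{59 \cdot 31} + 24618\right) 7457 = \left(\frac{1}{59} \cdot \frac{1}{31} \left(-3422 + 1736\right) + 24618\right) 7457 = \left(\frac{1}{59} \cdot \frac{1}{31} \left(-1686\right) + 24618\right) 7457 = \left(- \frac{1686}{1829} + 24618\right) 7457 = \frac{45024636}{1829} \cdot 7457 = \frac{335748710652}{1829}$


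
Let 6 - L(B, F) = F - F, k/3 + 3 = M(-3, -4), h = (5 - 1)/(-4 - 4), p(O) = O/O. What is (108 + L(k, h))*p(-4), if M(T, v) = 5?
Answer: 114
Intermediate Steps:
p(O) = 1
h = -½ (h = 4/(-8) = 4*(-⅛) = -½ ≈ -0.50000)
k = 6 (k = -9 + 3*5 = -9 + 15 = 6)
L(B, F) = 6 (L(B, F) = 6 - (F - F) = 6 - 1*0 = 6 + 0 = 6)
(108 + L(k, h))*p(-4) = (108 + 6)*1 = 114*1 = 114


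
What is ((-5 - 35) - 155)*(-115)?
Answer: 22425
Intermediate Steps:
((-5 - 35) - 155)*(-115) = (-40 - 155)*(-115) = -195*(-115) = 22425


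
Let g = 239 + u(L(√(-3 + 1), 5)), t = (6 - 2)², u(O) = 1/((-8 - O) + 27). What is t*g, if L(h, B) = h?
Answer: 1388416/363 + 16*I*√2/363 ≈ 3824.8 + 0.062334*I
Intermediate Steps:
u(O) = 1/(19 - O)
t = 16 (t = 4² = 16)
g = 239 - 1/(-19 + I*√2) (g = 239 - 1/(-19 + √(-3 + 1)) = 239 - 1/(-19 + √(-2)) = 239 - 1/(-19 + I*√2) ≈ 239.05 + 0.0038959*I)
t*g = 16*(86776/363 + I*√2/363) = 1388416/363 + 16*I*√2/363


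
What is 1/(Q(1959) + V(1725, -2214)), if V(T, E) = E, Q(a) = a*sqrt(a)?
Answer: 82/278263529 + 653*sqrt(1959)/2504371761 ≈ 1.1835e-5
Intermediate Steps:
Q(a) = a**(3/2)
1/(Q(1959) + V(1725, -2214)) = 1/(1959**(3/2) - 2214) = 1/(1959*sqrt(1959) - 2214) = 1/(-2214 + 1959*sqrt(1959))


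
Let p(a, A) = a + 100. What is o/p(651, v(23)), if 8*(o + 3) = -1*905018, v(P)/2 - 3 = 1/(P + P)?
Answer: -452521/3004 ≈ -150.64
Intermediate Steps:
v(P) = 6 + 1/P (v(P) = 6 + 2/(P + P) = 6 + 2/((2*P)) = 6 + 2*(1/(2*P)) = 6 + 1/P)
p(a, A) = 100 + a
o = -452521/4 (o = -3 + (-1*905018)/8 = -3 + (1/8)*(-905018) = -3 - 452509/4 = -452521/4 ≈ -1.1313e+5)
o/p(651, v(23)) = -452521/(4*(100 + 651)) = -452521/4/751 = -452521/4*1/751 = -452521/3004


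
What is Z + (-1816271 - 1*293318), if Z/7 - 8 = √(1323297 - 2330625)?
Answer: -2109533 + 28*I*√62958 ≈ -2.1095e+6 + 7025.6*I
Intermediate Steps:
Z = 56 + 28*I*√62958 (Z = 56 + 7*√(1323297 - 2330625) = 56 + 7*√(-1007328) = 56 + 7*(4*I*√62958) = 56 + 28*I*√62958 ≈ 56.0 + 7025.6*I)
Z + (-1816271 - 1*293318) = (56 + 28*I*√62958) + (-1816271 - 1*293318) = (56 + 28*I*√62958) + (-1816271 - 293318) = (56 + 28*I*√62958) - 2109589 = -2109533 + 28*I*√62958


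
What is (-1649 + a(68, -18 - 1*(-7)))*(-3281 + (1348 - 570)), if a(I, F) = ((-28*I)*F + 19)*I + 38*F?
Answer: -3562812751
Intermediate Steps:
a(I, F) = 38*F + I*(19 - 28*F*I) (a(I, F) = (-28*F*I + 19)*I + 38*F = (19 - 28*F*I)*I + 38*F = I*(19 - 28*F*I) + 38*F = 38*F + I*(19 - 28*F*I))
(-1649 + a(68, -18 - 1*(-7)))*(-3281 + (1348 - 570)) = (-1649 + (19*68 + 38*(-18 - 1*(-7)) - 28*(-18 - 1*(-7))*68**2))*(-3281 + (1348 - 570)) = (-1649 + (1292 + 38*(-18 + 7) - 28*(-18 + 7)*4624))*(-3281 + 778) = (-1649 + (1292 + 38*(-11) - 28*(-11)*4624))*(-2503) = (-1649 + (1292 - 418 + 1424192))*(-2503) = (-1649 + 1425066)*(-2503) = 1423417*(-2503) = -3562812751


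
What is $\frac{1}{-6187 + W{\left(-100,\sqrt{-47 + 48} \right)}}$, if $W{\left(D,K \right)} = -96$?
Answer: $- \frac{1}{6283} \approx -0.00015916$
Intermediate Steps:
$\frac{1}{-6187 + W{\left(-100,\sqrt{-47 + 48} \right)}} = \frac{1}{-6187 - 96} = \frac{1}{-6283} = - \frac{1}{6283}$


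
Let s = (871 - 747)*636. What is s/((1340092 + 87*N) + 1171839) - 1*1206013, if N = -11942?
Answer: -1776429331837/1472977 ≈ -1.2060e+6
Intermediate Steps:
s = 78864 (s = 124*636 = 78864)
s/((1340092 + 87*N) + 1171839) - 1*1206013 = 78864/((1340092 + 87*(-11942)) + 1171839) - 1*1206013 = 78864/((1340092 - 1038954) + 1171839) - 1206013 = 78864/(301138 + 1171839) - 1206013 = 78864/1472977 - 1206013 = -1776429331837/1472977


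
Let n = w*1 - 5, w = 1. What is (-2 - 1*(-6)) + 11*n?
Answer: -40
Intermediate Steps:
n = -4 (n = 1*1 - 5 = 1 - 5 = -4)
(-2 - 1*(-6)) + 11*n = (-2 - 1*(-6)) + 11*(-4) = (-2 + 6) - 44 = 4 - 44 = -40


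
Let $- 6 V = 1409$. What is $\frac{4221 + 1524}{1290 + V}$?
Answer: $\frac{34470}{6331} \approx 5.4446$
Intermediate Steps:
$V = - \frac{1409}{6}$ ($V = \left(- \frac{1}{6}\right) 1409 = - \frac{1409}{6} \approx -234.83$)
$\frac{4221 + 1524}{1290 + V} = \frac{4221 + 1524}{1290 - \frac{1409}{6}} = \frac{5745}{\frac{6331}{6}} = 5745 \cdot \frac{6}{6331} = \frac{34470}{6331}$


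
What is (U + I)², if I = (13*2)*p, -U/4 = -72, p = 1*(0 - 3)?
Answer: 44100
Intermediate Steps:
p = -3 (p = 1*(-3) = -3)
U = 288 (U = -4*(-72) = 288)
I = -78 (I = (13*2)*(-3) = 26*(-3) = -78)
(U + I)² = (288 - 78)² = 210² = 44100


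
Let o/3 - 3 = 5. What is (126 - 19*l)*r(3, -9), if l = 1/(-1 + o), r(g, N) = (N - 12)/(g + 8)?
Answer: -60459/253 ≈ -238.97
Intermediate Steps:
o = 24 (o = 9 + 3*5 = 9 + 15 = 24)
r(g, N) = (-12 + N)/(8 + g)
l = 1/23 (l = 1/(-1 + 24) = 1/23 ≈ 0.043478)
(126 - 19*l)*r(3, -9) = (126 - 19*1/23)*((-12 - 9)/(8 + 3)) = (126 - 19/23)*(-21/11) = 2879*((1/11)*(-21))/23 = (2879/23)*(-21/11) = -60459/253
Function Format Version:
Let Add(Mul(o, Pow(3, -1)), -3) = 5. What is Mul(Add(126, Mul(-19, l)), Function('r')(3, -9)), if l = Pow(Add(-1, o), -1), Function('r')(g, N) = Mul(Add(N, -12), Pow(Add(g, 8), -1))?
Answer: Rational(-60459, 253) ≈ -238.97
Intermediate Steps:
o = 24 (o = Add(9, Mul(3, 5)) = Add(9, 15) = 24)
Function('r')(g, N) = Mul(Pow(Add(8, g), -1), Add(-12, N)) (Function('r')(g, N) = Mul(Add(-12, N), Pow(Add(8, g), -1)) = Mul(Pow(Add(8, g), -1), Add(-12, N)))
l = Rational(1, 23) (l = Pow(Add(-1, 24), -1) = Pow(23, -1) = Rational(1, 23) ≈ 0.043478)
Mul(Add(126, Mul(-19, l)), Function('r')(3, -9)) = Mul(Add(126, Mul(-19, Rational(1, 23))), Mul(Pow(Add(8, 3), -1), Add(-12, -9))) = Mul(Add(126, Rational(-19, 23)), Mul(Pow(11, -1), -21)) = Mul(Rational(2879, 23), Mul(Rational(1, 11), -21)) = Mul(Rational(2879, 23), Rational(-21, 11)) = Rational(-60459, 253)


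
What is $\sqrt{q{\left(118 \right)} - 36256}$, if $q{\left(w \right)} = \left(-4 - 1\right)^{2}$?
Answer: $i \sqrt{36231} \approx 190.34 i$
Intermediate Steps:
$q{\left(w \right)} = 25$ ($q{\left(w \right)} = \left(-5\right)^{2} = 25$)
$\sqrt{q{\left(118 \right)} - 36256} = \sqrt{25 - 36256} = \sqrt{-36231} = i \sqrt{36231}$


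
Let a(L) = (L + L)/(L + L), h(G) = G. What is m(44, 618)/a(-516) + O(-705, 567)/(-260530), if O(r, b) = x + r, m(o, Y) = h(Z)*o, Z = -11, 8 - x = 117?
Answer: -63047853/130265 ≈ -484.00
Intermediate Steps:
x = -109 (x = 8 - 1*117 = 8 - 117 = -109)
a(L) = 1 (a(L) = (2*L)/((2*L)) = (2*L)*(1/(2*L)) = 1)
m(o, Y) = -11*o
O(r, b) = -109 + r
m(44, 618)/a(-516) + O(-705, 567)/(-260530) = -11*44/1 + (-109 - 705)/(-260530) = -484*1 - 814*(-1/260530) = -484 + 407/130265 = -63047853/130265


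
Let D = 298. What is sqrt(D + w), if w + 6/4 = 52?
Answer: sqrt(1394)/2 ≈ 18.668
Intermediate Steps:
w = 101/2 (w = -3/2 + 52 = 101/2 ≈ 50.500)
sqrt(D + w) = sqrt(298 + 101/2) = sqrt(697/2) = sqrt(1394)/2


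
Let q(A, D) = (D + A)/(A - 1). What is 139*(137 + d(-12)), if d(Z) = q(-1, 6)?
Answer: 37391/2 ≈ 18696.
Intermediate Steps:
q(A, D) = (A + D)/(-1 + A)
d(Z) = -5/2 (d(Z) = (-1 + 6)/(-1 - 1) = 5/(-2) = -½*5 = -5/2)
139*(137 + d(-12)) = 139*(137 - 5/2) = 139*(269/2) = 37391/2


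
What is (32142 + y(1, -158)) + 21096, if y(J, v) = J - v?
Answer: 53397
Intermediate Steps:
(32142 + y(1, -158)) + 21096 = (32142 + (1 - 1*(-158))) + 21096 = (32142 + (1 + 158)) + 21096 = (32142 + 159) + 21096 = 32301 + 21096 = 53397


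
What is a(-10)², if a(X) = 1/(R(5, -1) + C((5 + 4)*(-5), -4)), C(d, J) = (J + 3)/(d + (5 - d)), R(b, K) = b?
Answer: 25/576 ≈ 0.043403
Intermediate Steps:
C(d, J) = ⅗ + J/5 (C(d, J) = (3 + J)/5 = (3 + J)*(⅕) = ⅗ + J/5)
a(X) = 5/24 (a(X) = 1/(5 + (⅗ + (⅕)*(-4))) = 1/(5 + (⅗ - ⅘)) = 1/(5 - ⅕) = 1/(24/5) = 5/24)
a(-10)² = (5/24)² = 25/576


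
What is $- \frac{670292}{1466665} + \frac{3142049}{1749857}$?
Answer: $\frac{3435418148341}{2566454016905} \approx 1.3386$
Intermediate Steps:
$- \frac{670292}{1466665} + \frac{3142049}{1749857} = \frac{3435418148341}{2566454016905}$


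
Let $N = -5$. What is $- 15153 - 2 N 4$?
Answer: $-606120$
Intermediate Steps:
$- 15153 - 2 N 4 = - 15153 \left(-2\right) \left(-5\right) 4 = - 15153 \cdot 10 \cdot 4 = \left(-15153\right) 40 = -606120$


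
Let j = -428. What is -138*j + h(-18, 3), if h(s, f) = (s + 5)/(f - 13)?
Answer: 590653/10 ≈ 59065.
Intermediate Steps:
h(s, f) = (5 + s)/(-13 + f)
-138*j + h(-18, 3) = -138*(-428) + (5 - 18)/(-13 + 3) = 59064 - 13/(-10) = 59064 - ⅒*(-13) = 59064 + 13/10 = 590653/10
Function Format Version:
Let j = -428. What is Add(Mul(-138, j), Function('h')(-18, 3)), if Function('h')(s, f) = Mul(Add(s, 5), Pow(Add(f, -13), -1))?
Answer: Rational(590653, 10) ≈ 59065.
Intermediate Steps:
Function('h')(s, f) = Mul(Pow(Add(-13, f), -1), Add(5, s)) (Function('h')(s, f) = Mul(Add(5, s), Pow(Add(-13, f), -1)) = Mul(Pow(Add(-13, f), -1), Add(5, s)))
Add(Mul(-138, j), Function('h')(-18, 3)) = Add(Mul(-138, -428), Mul(Pow(Add(-13, 3), -1), Add(5, -18))) = Add(59064, Mul(Pow(-10, -1), -13)) = Add(59064, Mul(Rational(-1, 10), -13)) = Add(59064, Rational(13, 10)) = Rational(590653, 10)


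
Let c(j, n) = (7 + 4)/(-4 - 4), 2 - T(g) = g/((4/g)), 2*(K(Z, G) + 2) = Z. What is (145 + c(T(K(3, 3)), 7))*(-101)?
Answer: -116049/8 ≈ -14506.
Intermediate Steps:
K(Z, G) = -2 + Z/2
T(g) = 2 - g²/4 (T(g) = 2 - g/(4/g) = 2 - g*g/4 = 2 - g²/4)
c(j, n) = -11/8 (c(j, n) = 11/(-8) = 11*(-⅛) = -11/8)
(145 + c(T(K(3, 3)), 7))*(-101) = (145 - 11/8)*(-101) = (1149/8)*(-101) = -116049/8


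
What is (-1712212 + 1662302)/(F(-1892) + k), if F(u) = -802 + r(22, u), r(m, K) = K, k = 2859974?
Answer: -4991/285728 ≈ -0.017468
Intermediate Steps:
F(u) = -802 + u
(-1712212 + 1662302)/(F(-1892) + k) = (-1712212 + 1662302)/((-802 - 1892) + 2859974) = -49910/(-2694 + 2859974) = -49910/2857280 = -49910*1/2857280 = -4991/285728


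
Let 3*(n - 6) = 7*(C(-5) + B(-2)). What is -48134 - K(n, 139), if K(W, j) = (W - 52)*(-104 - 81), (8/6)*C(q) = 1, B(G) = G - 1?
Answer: -230461/4 ≈ -57615.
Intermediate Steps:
B(G) = -1 + G
C(q) = ¾ (C(q) = (¾)*1 = ¾)
n = ¾ (n = 6 + (7*(¾ + (-1 - 2)))/3 = 6 + (7*(¾ - 3))/3 = 6 + (7*(-9/4))/3 = 6 + (⅓)*(-63/4) = 6 - 21/4 = ¾ ≈ 0.75000)
K(W, j) = 9620 - 185*W (K(W, j) = (-52 + W)*(-185) = 9620 - 185*W)
-48134 - K(n, 139) = -48134 - (9620 - 185*¾) = -48134 - (9620 - 555/4) = -48134 - 1*37925/4 = -48134 - 37925/4 = -230461/4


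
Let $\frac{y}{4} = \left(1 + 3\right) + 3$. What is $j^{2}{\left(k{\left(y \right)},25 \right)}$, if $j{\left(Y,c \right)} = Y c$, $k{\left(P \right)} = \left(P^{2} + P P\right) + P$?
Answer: $1592010000$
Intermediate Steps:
$y = 28$ ($y = 4 \left(\left(1 + 3\right) + 3\right) = 4 \left(4 + 3\right) = 4 \cdot 7 = 28$)
$k{\left(P \right)} = P + 2 P^{2}$ ($k{\left(P \right)} = \left(P^{2} + P^{2}\right) + P = 2 P^{2} + P = P + 2 P^{2}$)
$j^{2}{\left(k{\left(y \right)},25 \right)} = \left(28 \left(1 + 2 \cdot 28\right) 25\right)^{2} = \left(28 \left(1 + 56\right) 25\right)^{2} = \left(28 \cdot 57 \cdot 25\right)^{2} = \left(1596 \cdot 25\right)^{2} = 39900^{2} = 1592010000$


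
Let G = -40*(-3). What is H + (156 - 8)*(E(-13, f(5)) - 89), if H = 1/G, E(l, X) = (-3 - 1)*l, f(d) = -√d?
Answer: -657119/120 ≈ -5476.0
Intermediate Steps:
G = 120
E(l, X) = -4*l
H = 1/120 ≈ 0.0083333
H + (156 - 8)*(E(-13, f(5)) - 89) = 1/120 + (156 - 8)*(-4*(-13) - 89) = 1/120 + 148*(52 - 89) = 1/120 + 148*(-37) = 1/120 - 5476 = -657119/120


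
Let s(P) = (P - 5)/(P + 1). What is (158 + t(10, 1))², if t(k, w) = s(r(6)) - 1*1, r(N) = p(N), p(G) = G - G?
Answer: 23104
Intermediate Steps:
p(G) = 0
r(N) = 0
s(P) = (-5 + P)/(1 + P)
t(k, w) = -6 (t(k, w) = (-5 + 0)/(1 + 0) - 1*1 = -5/1 - 1 = 1*(-5) - 1 = -5 - 1 = -6)
(158 + t(10, 1))² = (158 - 6)² = 152² = 23104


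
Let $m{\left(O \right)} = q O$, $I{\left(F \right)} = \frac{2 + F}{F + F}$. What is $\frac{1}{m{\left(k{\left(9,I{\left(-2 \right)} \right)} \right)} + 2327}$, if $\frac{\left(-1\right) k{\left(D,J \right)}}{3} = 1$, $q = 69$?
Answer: $\frac{1}{2120} \approx 0.0004717$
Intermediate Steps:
$I{\left(F \right)} = \frac{2 + F}{2 F}$
$k{\left(D,J \right)} = -3$ ($k{\left(D,J \right)} = \left(-3\right) 1 = -3$)
$m{\left(O \right)} = 69 O$
$\frac{1}{m{\left(k{\left(9,I{\left(-2 \right)} \right)} \right)} + 2327} = \frac{1}{69 \left(-3\right) + 2327} = \frac{1}{-207 + 2327} = \frac{1}{2120}$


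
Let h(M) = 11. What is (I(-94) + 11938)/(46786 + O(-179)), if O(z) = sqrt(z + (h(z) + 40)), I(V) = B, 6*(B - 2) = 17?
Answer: 1676272201/6566789772 - 71657*I*sqrt(2)/1641697443 ≈ 0.25527 - 6.1728e-5*I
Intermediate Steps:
B = 29/6 (B = 2 + (1/6)*17 = 2 + 17/6 = 29/6 ≈ 4.8333)
I(V) = 29/6
O(z) = sqrt(51 + z) (O(z) = sqrt(z + (11 + 40)) = sqrt(z + 51) = sqrt(51 + z))
(I(-94) + 11938)/(46786 + O(-179)) = (29/6 + 11938)/(46786 + sqrt(51 - 179)) = 71657/(6*(46786 + sqrt(-128))) = 71657/(6*(46786 + 8*I*sqrt(2)))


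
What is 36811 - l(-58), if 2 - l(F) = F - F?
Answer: 36809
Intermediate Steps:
l(F) = 2 (l(F) = 2 - (F - F) = 2 - 1*0 = 2 + 0 = 2)
36811 - l(-58) = 36811 - 1*2 = 36811 - 2 = 36809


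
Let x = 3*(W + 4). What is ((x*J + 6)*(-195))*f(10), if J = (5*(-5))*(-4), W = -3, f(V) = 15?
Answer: -895050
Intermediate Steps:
J = 100 (J = -25*(-4) = 100)
x = 3 (x = 3*(-3 + 4) = 3*1 = 3)
((x*J + 6)*(-195))*f(10) = ((3*100 + 6)*(-195))*15 = ((300 + 6)*(-195))*15 = (306*(-195))*15 = -59670*15 = -895050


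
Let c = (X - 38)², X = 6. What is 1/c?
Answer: 1/1024 ≈ 0.00097656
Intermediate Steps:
c = 1024 (c = (6 - 38)² = (-32)² = 1024)
1/c = 1/1024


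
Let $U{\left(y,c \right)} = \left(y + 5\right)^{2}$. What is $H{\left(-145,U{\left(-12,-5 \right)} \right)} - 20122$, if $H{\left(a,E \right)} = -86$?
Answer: $-20208$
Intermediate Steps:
$U{\left(y,c \right)} = \left(5 + y\right)^{2}$
$H{\left(-145,U{\left(-12,-5 \right)} \right)} - 20122 = -86 - 20122 = -20208$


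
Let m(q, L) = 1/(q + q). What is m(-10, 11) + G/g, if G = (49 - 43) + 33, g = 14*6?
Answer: 29/70 ≈ 0.41429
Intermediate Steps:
g = 84
m(q, L) = 1/(2*q)
G = 39 (G = 6 + 33 = 39)
m(-10, 11) + G/g = (½)/(-10) + 39/84 = (½)*(-⅒) + (1/84)*39 = -1/20 + 13/28 = 29/70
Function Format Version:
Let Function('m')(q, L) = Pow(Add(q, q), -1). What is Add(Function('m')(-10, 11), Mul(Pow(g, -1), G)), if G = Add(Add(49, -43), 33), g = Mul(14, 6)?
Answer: Rational(29, 70) ≈ 0.41429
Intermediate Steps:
g = 84
Function('m')(q, L) = Mul(Rational(1, 2), Pow(q, -1)) (Function('m')(q, L) = Pow(Mul(2, q), -1) = Mul(Rational(1, 2), Pow(q, -1)))
G = 39 (G = Add(6, 33) = 39)
Add(Function('m')(-10, 11), Mul(Pow(g, -1), G)) = Add(Mul(Rational(1, 2), Pow(-10, -1)), Mul(Pow(84, -1), 39)) = Add(Mul(Rational(1, 2), Rational(-1, 10)), Mul(Rational(1, 84), 39)) = Add(Rational(-1, 20), Rational(13, 28)) = Rational(29, 70)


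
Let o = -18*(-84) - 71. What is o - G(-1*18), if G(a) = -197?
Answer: 1638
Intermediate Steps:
o = 1441 (o = 1512 - 71 = 1441)
o - G(-1*18) = 1441 - 1*(-197) = 1441 + 197 = 1638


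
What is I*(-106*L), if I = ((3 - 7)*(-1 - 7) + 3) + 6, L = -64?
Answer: 278144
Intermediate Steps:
I = 41 (I = (-4*(-8) + 3) + 6 = (32 + 3) + 6 = 35 + 6 = 41)
I*(-106*L) = 41*(-106*(-64)) = 41*6784 = 278144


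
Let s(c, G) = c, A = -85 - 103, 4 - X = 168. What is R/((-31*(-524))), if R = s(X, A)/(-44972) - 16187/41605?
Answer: -45071159/1899593725915 ≈ -2.3727e-5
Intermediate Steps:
X = -164 (X = 4 - 1*168 = 4 - 168 = -164)
A = -188
R = -180284636/467765015 (R = -164/(-44972) - 16187/41605 = -164*(-1/44972) - 16187*1/41605 = 41/11243 - 16187/41605 = -180284636/467765015 ≈ -0.38542)
R/((-31*(-524))) = -180284636/(467765015*((-31*(-524)))) = -180284636/467765015/16244 = -180284636/467765015*1/16244 = -45071159/1899593725915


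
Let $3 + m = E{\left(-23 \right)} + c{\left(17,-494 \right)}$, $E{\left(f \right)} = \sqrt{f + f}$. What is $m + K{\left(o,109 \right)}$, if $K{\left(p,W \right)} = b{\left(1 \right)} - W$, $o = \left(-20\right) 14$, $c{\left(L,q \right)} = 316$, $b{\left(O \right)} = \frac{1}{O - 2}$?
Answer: $203 + i \sqrt{46} \approx 203.0 + 6.7823 i$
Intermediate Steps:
$b{\left(O \right)} = \frac{1}{-2 + O}$
$E{\left(f \right)} = \sqrt{2} \sqrt{f}$ ($E{\left(f \right)} = \sqrt{2 f} = \sqrt{2} \sqrt{f}$)
$o = -280$
$K{\left(p,W \right)} = -1 - W$ ($K{\left(p,W \right)} = \frac{1}{-2 + 1} - W = \frac{1}{-1} - W = -1 - W$)
$m = 313 + i \sqrt{46}$ ($m = -3 + \left(\sqrt{2} \sqrt{-23} + 316\right) = -3 + \left(\sqrt{2} i \sqrt{23} + 316\right) = -3 + \left(i \sqrt{46} + 316\right) = -3 + \left(316 + i \sqrt{46}\right) = 313 + i \sqrt{46} \approx 313.0 + 6.7823 i$)
$m + K{\left(o,109 \right)} = \left(313 + i \sqrt{46}\right) - 110 = 203 + i \sqrt{46}$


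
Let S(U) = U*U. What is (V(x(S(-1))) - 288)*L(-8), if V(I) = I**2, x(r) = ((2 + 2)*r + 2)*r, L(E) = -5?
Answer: 1260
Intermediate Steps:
S(U) = U**2
x(r) = r*(2 + 4*r) (x(r) = (4*r + 2)*r = (2 + 4*r)*r = r*(2 + 4*r))
(V(x(S(-1))) - 288)*L(-8) = ((2*(-1)**2*(1 + 2*(-1)**2))**2 - 288)*(-5) = ((2*1*(1 + 2*1))**2 - 288)*(-5) = ((2*1*(1 + 2))**2 - 288)*(-5) = ((2*1*3)**2 - 288)*(-5) = (6**2 - 288)*(-5) = (36 - 288)*(-5) = -252*(-5) = 1260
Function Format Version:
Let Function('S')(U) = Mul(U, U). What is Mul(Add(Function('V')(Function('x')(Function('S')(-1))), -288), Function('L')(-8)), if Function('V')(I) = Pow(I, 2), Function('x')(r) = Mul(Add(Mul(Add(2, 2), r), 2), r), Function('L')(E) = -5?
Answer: 1260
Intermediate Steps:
Function('S')(U) = Pow(U, 2)
Function('x')(r) = Mul(r, Add(2, Mul(4, r))) (Function('x')(r) = Mul(Add(Mul(4, r), 2), r) = Mul(Add(2, Mul(4, r)), r) = Mul(r, Add(2, Mul(4, r))))
Mul(Add(Function('V')(Function('x')(Function('S')(-1))), -288), Function('L')(-8)) = Mul(Add(Pow(Mul(2, Pow(-1, 2), Add(1, Mul(2, Pow(-1, 2)))), 2), -288), -5) = Mul(Add(Pow(Mul(2, 1, Add(1, Mul(2, 1))), 2), -288), -5) = Mul(Add(Pow(Mul(2, 1, Add(1, 2)), 2), -288), -5) = Mul(Add(Pow(Mul(2, 1, 3), 2), -288), -5) = Mul(Add(Pow(6, 2), -288), -5) = Mul(Add(36, -288), -5) = Mul(-252, -5) = 1260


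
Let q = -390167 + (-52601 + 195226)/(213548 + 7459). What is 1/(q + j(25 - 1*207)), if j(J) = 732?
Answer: -221007/86067718420 ≈ -2.5678e-6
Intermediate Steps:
q = -86229495544/221007 (q = -390167 + 142625/221007 = -86229495544/221007 ≈ -3.9017e+5)
1/(q + j(25 - 1*207)) = 1/(-86229495544/221007 + 732) = 1/(-86067718420/221007) = -221007/86067718420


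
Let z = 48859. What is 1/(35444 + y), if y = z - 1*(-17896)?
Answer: 1/102199 ≈ 9.7848e-6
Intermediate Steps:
y = 66755 (y = 48859 - 1*(-17896) = 48859 + 17896 = 66755)
1/(35444 + y) = 1/(35444 + 66755) = 1/102199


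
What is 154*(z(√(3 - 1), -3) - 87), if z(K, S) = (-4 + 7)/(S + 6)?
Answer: -13244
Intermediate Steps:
z(K, S) = 3/(6 + S)
154*(z(√(3 - 1), -3) - 87) = 154*(3/(6 - 3) - 87) = 154*(3/3 - 87) = 154*(3*(⅓) - 87) = 154*(1 - 87) = 154*(-86) = -13244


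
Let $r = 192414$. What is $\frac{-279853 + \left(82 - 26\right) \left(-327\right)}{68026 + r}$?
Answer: $- \frac{59633}{52088} \approx -1.1449$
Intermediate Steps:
$\frac{-279853 + \left(82 - 26\right) \left(-327\right)}{68026 + r} = \frac{-279853 + \left(82 - 26\right) \left(-327\right)}{68026 + 192414} = \frac{-279853 + 56 \left(-327\right)}{260440} = \left(-279853 - 18312\right) \frac{1}{260440} = \left(-298165\right) \frac{1}{260440} = - \frac{59633}{52088}$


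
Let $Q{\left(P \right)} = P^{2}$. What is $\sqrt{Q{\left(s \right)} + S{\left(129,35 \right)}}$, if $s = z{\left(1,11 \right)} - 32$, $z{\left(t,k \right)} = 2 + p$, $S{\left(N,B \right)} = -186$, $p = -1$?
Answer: $5 \sqrt{31} \approx 27.839$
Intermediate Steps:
$z{\left(t,k \right)} = 1$ ($z{\left(t,k \right)} = 2 - 1 = 1$)
$s = -31$ ($s = 1 - 32 = -31$)
$\sqrt{Q{\left(s \right)} + S{\left(129,35 \right)}} = \sqrt{\left(-31\right)^{2} - 186} = \sqrt{961 - 186} = \sqrt{775} = 5 \sqrt{31}$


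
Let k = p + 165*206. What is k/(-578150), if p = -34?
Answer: -16978/289075 ≈ -0.058732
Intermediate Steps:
k = 33956 (k = -34 + 165*206 = -34 + 33990 = 33956)
k/(-578150) = 33956/(-578150) = 33956*(-1/578150) = -16978/289075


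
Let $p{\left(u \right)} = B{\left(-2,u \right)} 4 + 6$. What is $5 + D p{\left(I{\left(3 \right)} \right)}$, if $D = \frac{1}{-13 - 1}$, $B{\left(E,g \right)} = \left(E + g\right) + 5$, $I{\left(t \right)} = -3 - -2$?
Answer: $4$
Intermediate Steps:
$I{\left(t \right)} = -1$ ($I{\left(t \right)} = -3 + 2 = -1$)
$B{\left(E,g \right)} = 5 + E + g$
$D = - \frac{1}{14}$ ($D = \frac{1}{-14} = - \frac{1}{14} \approx -0.071429$)
$p{\left(u \right)} = 18 + 4 u$ ($p{\left(u \right)} = \left(5 - 2 + u\right) 4 + 6 = \left(3 + u\right) 4 + 6 = \left(12 + 4 u\right) + 6 = 18 + 4 u$)
$5 + D p{\left(I{\left(3 \right)} \right)} = 5 - \frac{18 + 4 \left(-1\right)}{14} = 5 - \frac{18 - 4}{14} = 5 - 1 = 4$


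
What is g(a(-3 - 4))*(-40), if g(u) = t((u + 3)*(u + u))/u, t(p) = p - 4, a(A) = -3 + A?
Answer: 544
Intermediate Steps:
t(p) = -4 + p
g(u) = (-4 + 2*u*(3 + u))/u (g(u) = (-4 + (u + 3)*(u + u))/u = (-4 + (3 + u)*(2*u))/u = (-4 + 2*u*(3 + u))/u)
g(a(-3 - 4))*(-40) = (6 - 4/(-3 + (-3 - 4)) + 2*(-3 + (-3 - 4)))*(-40) = (6 - 4/(-3 - 7) + 2*(-3 - 7))*(-40) = (6 - 4/(-10) + 2*(-10))*(-40) = (6 - 4*(-1/10) - 20)*(-40) = (6 + 2/5 - 20)*(-40) = -68/5*(-40) = 544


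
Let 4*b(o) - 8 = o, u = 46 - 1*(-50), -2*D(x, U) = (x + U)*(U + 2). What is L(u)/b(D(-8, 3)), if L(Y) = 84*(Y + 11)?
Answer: 71904/41 ≈ 1753.8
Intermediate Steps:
D(x, U) = -(2 + U)*(U + x)/2 (D(x, U) = -(x + U)*(U + 2)/2 = -(U + x)*(2 + U)/2 = -(2 + U)*(U + x)/2)
u = 96 (u = 46 + 50 = 96)
b(o) = 2 + o/4
L(Y) = 924 + 84*Y (L(Y) = 84*(11 + Y) = 924 + 84*Y)
L(u)/b(D(-8, 3)) = (924 + 84*96)/(2 + (-1*3 - 1*(-8) - ½*3² - ½*3*(-8))/4) = (924 + 8064)/(2 + (-3 + 8 - ½*9 + 12)/4) = 8988/(2 + (-3 + 8 - 9/2 + 12)/4) = 8988/(2 + (¼)*(25/2)) = 8988/(2 + 25/8) = 8988/(41/8) = 8988*(8/41) = 71904/41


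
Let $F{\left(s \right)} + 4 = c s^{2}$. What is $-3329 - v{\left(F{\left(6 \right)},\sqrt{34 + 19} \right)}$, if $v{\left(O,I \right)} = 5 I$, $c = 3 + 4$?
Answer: $-3329 - 5 \sqrt{53} \approx -3365.4$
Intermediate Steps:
$c = 7$
$F{\left(s \right)} = -4 + 7 s^{2}$
$-3329 - v{\left(F{\left(6 \right)},\sqrt{34 + 19} \right)} = -3329 - 5 \sqrt{34 + 19} = -3329 - 5 \sqrt{53}$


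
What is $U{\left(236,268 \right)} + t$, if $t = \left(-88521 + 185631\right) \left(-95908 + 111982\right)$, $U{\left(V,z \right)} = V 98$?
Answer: $1560969268$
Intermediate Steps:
$U{\left(V,z \right)} = 98 V$
$t = 1560946140$ ($t = 97110 \cdot 16074 = 1560946140$)
$U{\left(236,268 \right)} + t = 98 \cdot 236 + 1560946140 = 23128 + 1560946140 = 1560969268$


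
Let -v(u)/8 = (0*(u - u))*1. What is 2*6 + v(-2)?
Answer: 12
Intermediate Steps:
v(u) = 0 (v(u) = -8*0*(u - u) = -8*0*0 = -0 = -8*0 = 0)
2*6 + v(-2) = 2*6 + 0 = 12 + 0 = 12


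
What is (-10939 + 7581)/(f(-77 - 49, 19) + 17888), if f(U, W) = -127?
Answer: -3358/17761 ≈ -0.18907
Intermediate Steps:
(-10939 + 7581)/(f(-77 - 49, 19) + 17888) = (-10939 + 7581)/(-127 + 17888) = -3358/17761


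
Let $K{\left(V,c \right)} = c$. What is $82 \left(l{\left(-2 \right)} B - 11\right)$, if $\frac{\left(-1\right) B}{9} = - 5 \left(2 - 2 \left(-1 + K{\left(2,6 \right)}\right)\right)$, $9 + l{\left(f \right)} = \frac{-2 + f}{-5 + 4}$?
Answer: $146698$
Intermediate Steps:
$l{\left(f \right)} = -7 - f$ ($l{\left(f \right)} = -9 + \frac{-2 + f}{-5 + 4} = -9 + \frac{-2 + f}{-1} = -9 + \left(-2 + f\right) \left(-1\right) = -9 - \left(-2 + f\right) = -7 - f$)
$B = -360$ ($B = - 9 \left(- 5 \left(2 - 2 \left(-1 + 6\right)\right)\right) = - 9 \left(- 5 \left(2 - 10\right)\right) = - 9 \left(\left(-5\right) \left(-8\right)\right) = \left(-9\right) 40 = -360$)
$82 \left(l{\left(-2 \right)} B - 11\right) = 82 \left(\left(-7 - -2\right) \left(-360\right) - 11\right) = 82 \left(\left(-7 + 2\right) \left(-360\right) - 11\right) = 82 \left(\left(-5\right) \left(-360\right) - 11\right) = 82 \left(1800 - 11\right) = 82 \cdot 1789 = 146698$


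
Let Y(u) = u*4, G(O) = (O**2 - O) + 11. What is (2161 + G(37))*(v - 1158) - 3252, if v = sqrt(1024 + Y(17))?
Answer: -4060884 + 7008*sqrt(273) ≈ -3.9451e+6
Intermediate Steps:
G(O) = 11 + O**2 - O
Y(u) = 4*u
v = 2*sqrt(273) (v = sqrt(1024 + 4*17) = sqrt(1024 + 68) = sqrt(1092) = 2*sqrt(273) ≈ 33.045)
(2161 + G(37))*(v - 1158) - 3252 = (2161 + (11 + 37**2 - 1*37))*(2*sqrt(273) - 1158) - 3252 = (2161 + (11 + 1369 - 37))*(-1158 + 2*sqrt(273)) - 3252 = (2161 + 1343)*(-1158 + 2*sqrt(273)) - 3252 = 3504*(-1158 + 2*sqrt(273)) - 3252 = (-4057632 + 7008*sqrt(273)) - 3252 = -4060884 + 7008*sqrt(273)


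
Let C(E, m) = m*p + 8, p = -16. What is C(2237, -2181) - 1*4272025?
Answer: -4237121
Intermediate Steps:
C(E, m) = 8 - 16*m (C(E, m) = m*(-16) + 8 = -16*m + 8 = 8 - 16*m)
C(2237, -2181) - 1*4272025 = (8 - 16*(-2181)) - 1*4272025 = (8 + 34896) - 4272025 = 34904 - 4272025 = -4237121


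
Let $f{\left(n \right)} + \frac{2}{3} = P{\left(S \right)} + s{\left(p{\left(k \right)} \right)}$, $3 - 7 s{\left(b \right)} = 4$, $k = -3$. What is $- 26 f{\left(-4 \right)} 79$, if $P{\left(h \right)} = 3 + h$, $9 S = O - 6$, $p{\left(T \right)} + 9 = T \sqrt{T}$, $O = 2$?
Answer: $- \frac{225940}{63} \approx -3586.3$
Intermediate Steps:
$p{\left(T \right)} = -9 + T^{\frac{3}{2}}$ ($p{\left(T \right)} = -9 + T \sqrt{T} = -9 + T^{\frac{3}{2}}$)
$s{\left(b \right)} = - \frac{1}{7}$ ($s{\left(b \right)} = \frac{3}{7} - \frac{4}{7} = - \frac{1}{7}$)
$S = - \frac{4}{9}$ ($S = \frac{2 - 6}{9} = \frac{1}{9} \left(-4\right) = - \frac{4}{9} \approx -0.44444$)
$f{\left(n \right)} = \frac{110}{63}$ ($f{\left(n \right)} = - \frac{2}{3} + \left(\left(3 - \frac{4}{9}\right) - \frac{1}{7}\right) = - \frac{2}{3} + \left(\frac{23}{9} - \frac{1}{7}\right) = - \frac{2}{3} + \frac{152}{63} = \frac{110}{63}$)
$- 26 f{\left(-4 \right)} 79 = \left(-26\right) \frac{110}{63} \cdot 79 = \left(- \frac{2860}{63}\right) 79 = - \frac{225940}{63}$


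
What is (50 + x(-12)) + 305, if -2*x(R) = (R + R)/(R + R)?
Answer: 709/2 ≈ 354.50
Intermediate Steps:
x(R) = -1/2 (x(R) = -(R + R)/(2*(R + R)) = -2*R/(2*(2*R)) = -2*R*1/(2*R)/2 = -1/2*1 = -1/2)
(50 + x(-12)) + 305 = (50 - 1/2) + 305 = 99/2 + 305 = 709/2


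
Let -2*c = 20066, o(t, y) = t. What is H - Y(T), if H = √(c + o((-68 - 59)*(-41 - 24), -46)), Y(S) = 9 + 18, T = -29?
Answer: -27 + I*√1778 ≈ -27.0 + 42.166*I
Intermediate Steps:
Y(S) = 27
c = -10033 (c = -½*20066 = -10033)
H = I*√1778 (H = √(-10033 + (-68 - 59)*(-41 - 24)) = √(-10033 - 127*(-65)) = √(-10033 + 8255) = √(-1778) = I*√1778 ≈ 42.166*I)
H - Y(T) = I*√1778 - 1*27 = I*√1778 - 27 = -27 + I*√1778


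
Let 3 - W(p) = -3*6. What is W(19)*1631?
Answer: 34251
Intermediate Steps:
W(p) = 21 (W(p) = 3 - (-3)*6 = 3 - 1*(-18) = 3 + 18 = 21)
W(19)*1631 = 21*1631 = 34251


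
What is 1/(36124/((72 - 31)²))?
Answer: 1681/36124 ≈ 0.046534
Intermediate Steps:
1/(36124/((72 - 31)²)) = 1/(36124/(41²)) = 1/(36124/1681) = 1681/36124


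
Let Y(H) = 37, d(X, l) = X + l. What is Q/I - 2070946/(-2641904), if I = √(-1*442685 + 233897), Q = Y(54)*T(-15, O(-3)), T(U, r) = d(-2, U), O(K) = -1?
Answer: 1035473/1320952 + 629*I*√52197/104394 ≈ 0.78388 + 1.3766*I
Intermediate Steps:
T(U, r) = -2 + U
Q = -629 (Q = 37*(-2 - 15) = 37*(-17) = -629)
I = 2*I*√52197 (I = √(-442685 + 233897) = √(-208788) = 2*I*√52197 ≈ 456.93*I)
Q/I - 2070946/(-2641904) = -629*(-I*√52197/104394) - 2070946/(-2641904) = -(-629)*I*√52197/104394 - 2070946*(-1/2641904) = 629*I*√52197/104394 + 1035473/1320952 = 1035473/1320952 + 629*I*√52197/104394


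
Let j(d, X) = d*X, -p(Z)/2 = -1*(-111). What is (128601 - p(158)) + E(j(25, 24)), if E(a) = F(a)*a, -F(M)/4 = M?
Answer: -1311177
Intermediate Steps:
p(Z) = -222 (p(Z) = -(-2)*(-111) = -2*111 = -222)
F(M) = -4*M
j(d, X) = X*d
E(a) = -4*a² (E(a) = (-4*a)*a = -4*a²)
(128601 - p(158)) + E(j(25, 24)) = (128601 - 1*(-222)) - 4*(24*25)² = (128601 + 222) - 4*600² = 128823 - 4*360000 = 128823 - 1440000 = -1311177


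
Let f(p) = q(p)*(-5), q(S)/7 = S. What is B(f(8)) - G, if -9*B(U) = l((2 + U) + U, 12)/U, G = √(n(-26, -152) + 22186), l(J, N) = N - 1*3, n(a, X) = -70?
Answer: 1/280 - 2*√5529 ≈ -148.71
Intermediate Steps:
q(S) = 7*S
l(J, N) = -3 + N (l(J, N) = N - 3 = -3 + N)
G = 2*√5529 (G = √(-70 + 22186) = √22116 = 2*√5529 ≈ 148.71)
f(p) = -35*p (f(p) = (7*p)*(-5) = -35*p)
B(U) = -1/U (B(U) = -(-3 + 12)/(9*U) = -1/U)
B(f(8)) - G = -1/((-35*8)) - 2*√5529 = -1/(-280) - 2*√5529 = -1*(-1/280) - 2*√5529 = 1/280 - 2*√5529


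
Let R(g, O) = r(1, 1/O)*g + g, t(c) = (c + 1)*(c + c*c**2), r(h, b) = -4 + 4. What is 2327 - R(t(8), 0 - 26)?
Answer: -2353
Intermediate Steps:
r(h, b) = 0
t(c) = (1 + c)*(c + c**3)
R(g, O) = g (R(g, O) = 0*g + g = 0 + g = g)
2327 - R(t(8), 0 - 26) = 2327 - 8*(1 + 8 + 8**2 + 8**3) = 2327 - 8*(1 + 8 + 64 + 512) = 2327 - 8*585 = 2327 - 1*4680 = 2327 - 4680 = -2353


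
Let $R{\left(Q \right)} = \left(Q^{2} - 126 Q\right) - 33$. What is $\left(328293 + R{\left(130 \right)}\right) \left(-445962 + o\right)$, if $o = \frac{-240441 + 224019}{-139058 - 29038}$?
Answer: $- \frac{60408821946925}{412} \approx -1.4662 \cdot 10^{11}$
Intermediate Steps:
$o = \frac{161}{1648}$ ($o = - \frac{16422}{-168096} = \left(-16422\right) \left(- \frac{1}{168096}\right) = \frac{161}{1648} \approx 0.097694$)
$R{\left(Q \right)} = -33 + Q^{2} - 126 Q$
$\left(328293 + R{\left(130 \right)}\right) \left(-445962 + o\right) = \left(328293 - \left(16413 - 16900\right)\right) \left(-445962 + \frac{161}{1648}\right) = \left(328293 - -487\right) \left(- \frac{734945215}{1648}\right) = \left(328293 + 487\right) \left(- \frac{734945215}{1648}\right) = 328780 \left(- \frac{734945215}{1648}\right) = - \frac{60408821946925}{412}$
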